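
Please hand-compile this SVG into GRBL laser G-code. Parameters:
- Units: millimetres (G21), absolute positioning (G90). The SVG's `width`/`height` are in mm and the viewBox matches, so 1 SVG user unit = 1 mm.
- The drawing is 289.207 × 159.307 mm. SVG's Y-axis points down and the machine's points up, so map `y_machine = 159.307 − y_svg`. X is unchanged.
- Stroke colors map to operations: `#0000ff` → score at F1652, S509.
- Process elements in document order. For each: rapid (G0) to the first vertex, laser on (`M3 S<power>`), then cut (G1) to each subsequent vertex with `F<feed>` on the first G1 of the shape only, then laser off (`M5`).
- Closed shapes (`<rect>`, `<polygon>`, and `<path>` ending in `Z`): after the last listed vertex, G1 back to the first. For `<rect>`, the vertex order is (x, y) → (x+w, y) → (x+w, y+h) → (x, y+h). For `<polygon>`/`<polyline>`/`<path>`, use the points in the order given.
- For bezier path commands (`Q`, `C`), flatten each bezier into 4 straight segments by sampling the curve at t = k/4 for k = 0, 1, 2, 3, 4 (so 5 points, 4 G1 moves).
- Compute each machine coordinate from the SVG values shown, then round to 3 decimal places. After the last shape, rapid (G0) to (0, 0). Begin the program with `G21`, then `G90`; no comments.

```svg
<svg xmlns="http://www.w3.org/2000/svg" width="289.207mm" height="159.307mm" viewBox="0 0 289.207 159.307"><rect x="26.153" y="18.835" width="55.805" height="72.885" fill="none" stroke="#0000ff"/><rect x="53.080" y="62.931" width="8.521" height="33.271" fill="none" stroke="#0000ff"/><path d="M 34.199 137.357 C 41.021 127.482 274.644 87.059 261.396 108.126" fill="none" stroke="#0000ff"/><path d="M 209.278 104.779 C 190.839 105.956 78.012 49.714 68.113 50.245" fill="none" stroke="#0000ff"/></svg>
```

G21
G90
G0 X26.153 Y140.472
M3 S509
G1 X81.958 Y140.472 F1652
G1 X81.958 Y67.587
G1 X26.153 Y67.587
G1 X26.153 Y140.472
M5
G0 X53.080 Y96.376
M3 S509
G1 X61.601 Y96.376 F1652
G1 X61.601 Y63.105
G1 X53.080 Y63.105
G1 X53.080 Y96.376
M5
G0 X34.199 Y21.950
M3 S509
G1 X74.440 Y33.646 F1652
G1 X155.324 Y48.169
G1 X232.445 Y56.890
G1 X261.396 Y51.181
M5
G0 X209.278 Y54.528
M3 S509
G1 X180.834 Y62.627 F1652
G1 X135.493 Y81.553
G1 X91.753 Y100.600
G1 X68.113 Y109.062
M5
G0 X0.000 Y0.000

1 u = 1 mm; y_m = 159.307 − y.

[1] `<rect>` rectangle, #0000ff→score S509 F1652: (26.153,140.472) → (81.958,140.472) → (81.958,67.587) → (26.153,67.587) → (26.153,140.472) (closed)

[2] `<rect>` rectangle, #0000ff→score S509 F1652: (53.080,96.376) → (61.601,96.376) → (61.601,63.105) → (53.080,63.105) → (53.080,96.376) (closed)

[3] `<path>` cubic bezier, #0000ff→score S509 F1652: (34.199,21.950) → (74.440,33.646) → (155.324,48.169) → (232.445,56.890) → (261.396,51.181)

[4] `<path>` cubic bezier, #0000ff→score S509 F1652: (209.278,54.528) → (180.834,62.627) → (135.493,81.553) → (91.753,100.600) → (68.113,109.062)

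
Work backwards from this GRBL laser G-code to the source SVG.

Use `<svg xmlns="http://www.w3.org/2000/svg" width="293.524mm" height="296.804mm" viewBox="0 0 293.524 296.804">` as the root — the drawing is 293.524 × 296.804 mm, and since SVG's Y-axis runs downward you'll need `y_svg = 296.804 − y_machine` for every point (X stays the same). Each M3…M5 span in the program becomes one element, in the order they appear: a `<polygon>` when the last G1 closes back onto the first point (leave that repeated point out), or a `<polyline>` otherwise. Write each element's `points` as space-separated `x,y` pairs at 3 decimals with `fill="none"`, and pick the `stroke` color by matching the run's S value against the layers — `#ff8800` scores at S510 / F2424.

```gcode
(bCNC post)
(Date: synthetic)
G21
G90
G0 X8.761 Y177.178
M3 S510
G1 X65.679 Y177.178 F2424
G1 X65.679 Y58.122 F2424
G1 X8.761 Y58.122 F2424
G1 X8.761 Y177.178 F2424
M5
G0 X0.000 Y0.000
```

<svg xmlns="http://www.w3.org/2000/svg" width="293.524mm" height="296.804mm" viewBox="0 0 293.524 296.804">
  <polygon points="8.761,119.626 65.679,119.626 65.679,238.682 8.761,238.682" fill="none" stroke="#ff8800"/>
</svg>

y_svg = 296.804 − y_m. Every run uses S510, so all elements get stroke `#ff8800` (score).

[1] closed run; points: 8.761,119.626 65.679,119.626 65.679,238.682 8.761,238.682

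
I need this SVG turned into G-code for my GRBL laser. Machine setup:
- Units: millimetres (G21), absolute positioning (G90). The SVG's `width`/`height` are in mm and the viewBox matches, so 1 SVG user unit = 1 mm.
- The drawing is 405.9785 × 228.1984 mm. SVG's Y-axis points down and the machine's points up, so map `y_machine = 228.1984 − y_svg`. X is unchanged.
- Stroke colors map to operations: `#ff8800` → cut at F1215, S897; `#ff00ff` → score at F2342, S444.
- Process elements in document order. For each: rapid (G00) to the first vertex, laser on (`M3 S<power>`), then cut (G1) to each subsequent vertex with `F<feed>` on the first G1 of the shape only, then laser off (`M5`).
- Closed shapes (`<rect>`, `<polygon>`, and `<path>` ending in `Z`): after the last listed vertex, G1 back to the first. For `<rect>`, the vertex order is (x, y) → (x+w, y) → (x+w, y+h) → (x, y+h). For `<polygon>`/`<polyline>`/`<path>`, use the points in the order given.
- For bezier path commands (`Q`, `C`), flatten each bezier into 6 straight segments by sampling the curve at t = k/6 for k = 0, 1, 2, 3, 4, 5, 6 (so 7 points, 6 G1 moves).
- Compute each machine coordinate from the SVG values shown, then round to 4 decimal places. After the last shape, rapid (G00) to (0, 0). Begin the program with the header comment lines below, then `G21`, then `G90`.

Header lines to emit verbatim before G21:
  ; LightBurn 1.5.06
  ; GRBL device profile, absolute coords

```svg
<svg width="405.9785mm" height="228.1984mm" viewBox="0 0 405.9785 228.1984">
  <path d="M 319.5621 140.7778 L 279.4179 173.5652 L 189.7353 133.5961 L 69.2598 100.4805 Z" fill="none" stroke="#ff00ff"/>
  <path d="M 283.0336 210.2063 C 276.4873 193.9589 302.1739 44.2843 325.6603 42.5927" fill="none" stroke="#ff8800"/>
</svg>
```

Since the viewBox matches the mm dimensions, user units are millimetres directly. The only transform is the Y-flip y_m = 228.1984 − y_svg.

Shape 1 is a closed polygon drawn with `<path>`. Its stroke #ff00ff means score at S444, F2342. After flipping Y the toolpath is (319.5621,87.4206) → (279.4179,54.6332) → (189.7353,94.6023) → (69.2598,127.7179) → (319.5621,87.4206), returning to the start.

Shape 2 is a cubic bezier drawn with `<path>`. Its stroke #ff8800 means cut at S897, F1215. After flipping Y the toolpath is (283.0336,17.9921) → (282.2871,35.9319) → (285.9563,68.2926) → (293.0847,107.2573) → (302.7158,145.0090) → (313.8932,173.7308) → (325.6603,185.6057).

; LightBurn 1.5.06
; GRBL device profile, absolute coords
G21
G90
G00 X319.5621 Y87.4206
M3 S444
G1 X279.4179 Y54.6332 F2342
G1 X189.7353 Y94.6023
G1 X69.2598 Y127.7179
G1 X319.5621 Y87.4206
M5
G00 X283.0336 Y17.9921
M3 S897
G1 X282.2871 Y35.9319 F1215
G1 X285.9563 Y68.2926
G1 X293.0847 Y107.2573
G1 X302.7158 Y145.0090
G1 X313.8932 Y173.7308
G1 X325.6603 Y185.6057
M5
G00 X0.0000 Y0.0000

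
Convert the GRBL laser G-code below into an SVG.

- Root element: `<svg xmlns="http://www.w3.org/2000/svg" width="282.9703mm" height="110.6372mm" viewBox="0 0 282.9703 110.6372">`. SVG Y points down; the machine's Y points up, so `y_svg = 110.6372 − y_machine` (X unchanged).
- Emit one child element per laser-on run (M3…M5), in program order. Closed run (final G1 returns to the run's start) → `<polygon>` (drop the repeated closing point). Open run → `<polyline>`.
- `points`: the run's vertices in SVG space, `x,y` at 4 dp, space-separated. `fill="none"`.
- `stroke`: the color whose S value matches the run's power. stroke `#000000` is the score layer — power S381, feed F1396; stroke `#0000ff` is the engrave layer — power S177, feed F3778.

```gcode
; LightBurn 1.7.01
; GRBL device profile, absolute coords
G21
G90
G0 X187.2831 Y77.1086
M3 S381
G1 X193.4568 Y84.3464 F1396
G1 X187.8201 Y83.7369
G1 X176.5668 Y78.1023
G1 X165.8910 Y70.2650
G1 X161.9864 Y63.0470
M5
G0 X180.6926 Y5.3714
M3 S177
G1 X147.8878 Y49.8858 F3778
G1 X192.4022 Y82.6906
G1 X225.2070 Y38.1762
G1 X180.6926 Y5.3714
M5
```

<svg xmlns="http://www.w3.org/2000/svg" width="282.9703mm" height="110.6372mm" viewBox="0 0 282.9703 110.6372">
  <polyline points="187.2831,33.5286 193.4568,26.2908 187.8201,26.9003 176.5668,32.5349 165.8910,40.3722 161.9864,47.5902" fill="none" stroke="#000000"/>
  <polygon points="180.6926,105.2658 147.8878,60.7514 192.4022,27.9466 225.2070,72.4610" fill="none" stroke="#0000ff"/>
</svg>

Each laser-on run becomes one SVG element. Flip Y back into SVG space with y_svg = 110.6372 − y_machine.

Run 1: power S381 maps to stroke `#000000` (score). The run is open, so emit a `<polyline>` with points (Y-flipped): 187.2831,33.5286 193.4568,26.2908 187.8201,26.9003 176.5668,32.5349 165.8910,40.3722 161.9864,47.5902.

Run 2: power S177 maps to stroke `#0000ff` (engrave). The run returns to its start, so emit a `<polygon>` with points (Y-flipped): 180.6926,105.2658 147.8878,60.7514 192.4022,27.9466 225.2070,72.4610.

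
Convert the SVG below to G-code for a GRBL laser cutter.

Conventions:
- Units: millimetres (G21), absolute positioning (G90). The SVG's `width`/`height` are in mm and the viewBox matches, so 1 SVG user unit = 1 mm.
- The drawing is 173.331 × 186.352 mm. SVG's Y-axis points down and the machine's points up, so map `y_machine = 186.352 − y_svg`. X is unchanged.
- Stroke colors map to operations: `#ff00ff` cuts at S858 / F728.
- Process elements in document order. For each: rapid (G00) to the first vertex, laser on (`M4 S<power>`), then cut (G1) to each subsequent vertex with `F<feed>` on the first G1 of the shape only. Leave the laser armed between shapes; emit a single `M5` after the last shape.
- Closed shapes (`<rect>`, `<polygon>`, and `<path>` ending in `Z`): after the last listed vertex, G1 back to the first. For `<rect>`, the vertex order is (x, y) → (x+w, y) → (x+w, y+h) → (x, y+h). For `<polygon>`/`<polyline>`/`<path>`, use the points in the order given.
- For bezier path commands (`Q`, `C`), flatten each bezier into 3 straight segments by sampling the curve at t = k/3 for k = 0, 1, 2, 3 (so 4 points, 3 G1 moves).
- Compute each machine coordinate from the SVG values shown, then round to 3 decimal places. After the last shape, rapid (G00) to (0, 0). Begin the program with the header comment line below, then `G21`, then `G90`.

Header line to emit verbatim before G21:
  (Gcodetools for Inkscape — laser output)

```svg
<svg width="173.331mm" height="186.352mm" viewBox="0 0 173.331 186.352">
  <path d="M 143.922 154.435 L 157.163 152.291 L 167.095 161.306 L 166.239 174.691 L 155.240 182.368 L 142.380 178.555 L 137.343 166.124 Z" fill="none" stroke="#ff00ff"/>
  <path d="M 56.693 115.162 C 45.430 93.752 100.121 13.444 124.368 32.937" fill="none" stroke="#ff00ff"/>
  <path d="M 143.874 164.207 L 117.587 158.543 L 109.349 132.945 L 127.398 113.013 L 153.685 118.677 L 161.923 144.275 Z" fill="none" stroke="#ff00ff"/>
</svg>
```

(Gcodetools for Inkscape — laser output)
G21
G90
G00 X143.922 Y31.917
M4 S858
G1 X157.163 Y34.061 F728
G1 X167.095 Y25.046
G1 X166.239 Y11.661
G1 X155.240 Y3.984
G1 X142.380 Y7.797
G1 X137.343 Y20.228
G1 X143.922 Y31.917
G00 X56.693 Y71.190
M4 S858
G1 X63.844 Y106.355 F728
G1 X93.543 Y145.519
G1 X124.368 Y153.415
G00 X143.874 Y22.145
M4 S858
G1 X117.587 Y27.809 F728
G1 X109.349 Y53.407
G1 X127.398 Y73.339
G1 X153.685 Y67.675
G1 X161.923 Y42.077
G1 X143.874 Y22.145
M5
G00 X0.000 Y0.000

Since the viewBox matches the mm dimensions, user units are millimetres directly. The only transform is the Y-flip y_m = 186.352 − y_svg.

Shape 1 is a regular polygon drawn with `<path>`. Its stroke #ff00ff means cut at S858, F728. After flipping Y the toolpath is (143.922,31.917) → (157.163,34.061) → (167.095,25.046) → (166.239,11.661) → (155.240,3.984) → (142.380,7.797) → (137.343,20.228) → (143.922,31.917), returning to the start.

Shape 2 is a cubic bezier drawn with `<path>`. Its stroke #ff00ff means cut at S858, F728. After flipping Y the toolpath is (56.693,71.190) → (63.844,106.355) → (93.543,145.519) → (124.368,153.415).

Shape 3 is a regular polygon drawn with `<path>`. Its stroke #ff00ff means cut at S858, F728. After flipping Y the toolpath is (143.874,22.145) → (117.587,27.809) → (109.349,53.407) → (127.398,73.339) → (153.685,67.675) → (161.923,42.077) → (143.874,22.145), returning to the start.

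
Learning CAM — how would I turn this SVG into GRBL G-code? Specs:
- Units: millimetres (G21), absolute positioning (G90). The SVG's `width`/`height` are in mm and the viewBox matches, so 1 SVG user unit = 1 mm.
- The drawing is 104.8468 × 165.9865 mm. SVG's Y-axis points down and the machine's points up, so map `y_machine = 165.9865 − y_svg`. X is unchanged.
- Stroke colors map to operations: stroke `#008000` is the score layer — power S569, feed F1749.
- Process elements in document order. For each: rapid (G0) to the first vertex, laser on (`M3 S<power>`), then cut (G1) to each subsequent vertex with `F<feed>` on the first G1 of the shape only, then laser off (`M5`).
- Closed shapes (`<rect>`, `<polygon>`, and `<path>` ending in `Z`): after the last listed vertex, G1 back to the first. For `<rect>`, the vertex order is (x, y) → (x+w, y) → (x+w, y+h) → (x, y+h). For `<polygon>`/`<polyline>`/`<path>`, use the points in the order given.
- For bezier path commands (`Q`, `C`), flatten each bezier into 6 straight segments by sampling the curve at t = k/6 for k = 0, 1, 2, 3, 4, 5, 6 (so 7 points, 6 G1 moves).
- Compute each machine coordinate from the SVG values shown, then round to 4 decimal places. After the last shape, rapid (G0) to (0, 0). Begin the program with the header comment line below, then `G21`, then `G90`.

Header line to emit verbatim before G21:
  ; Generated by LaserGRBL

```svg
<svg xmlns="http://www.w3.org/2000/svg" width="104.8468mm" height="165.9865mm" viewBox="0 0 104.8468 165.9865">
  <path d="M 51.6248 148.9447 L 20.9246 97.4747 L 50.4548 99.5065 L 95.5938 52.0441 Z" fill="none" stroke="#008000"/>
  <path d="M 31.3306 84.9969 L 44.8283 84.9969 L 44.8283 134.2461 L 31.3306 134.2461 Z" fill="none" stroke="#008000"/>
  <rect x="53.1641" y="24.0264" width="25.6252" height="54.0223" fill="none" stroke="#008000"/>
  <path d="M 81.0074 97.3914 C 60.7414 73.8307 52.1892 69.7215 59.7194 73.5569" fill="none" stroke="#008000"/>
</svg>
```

; Generated by LaserGRBL
G21
G90
G0 X51.6248 Y17.0418
M3 S569
G1 X20.9246 Y68.5118 F1749
G1 X50.4548 Y66.4800
G1 X95.5938 Y113.9424
G1 X51.6248 Y17.0418
M5
G0 X31.3306 Y80.9896
M3 S569
G1 X44.8283 Y80.9896 F1749
G1 X44.8283 Y31.7404
G1 X31.3306 Y31.7404
G1 X31.3306 Y80.9896
M5
G0 X53.1641 Y141.9601
M3 S569
G1 X78.7893 Y141.9601 F1749
G1 X78.7893 Y87.9378
G1 X53.1641 Y87.9378
G1 X53.1641 Y141.9601
M5
G0 X81.0074 Y68.5951
M3 S569
G1 X71.8708 Y78.8078 F1749
G1 X64.8078 Y86.0981
G1 X59.9398 Y90.7859
G1 X57.3882 Y93.1906
G1 X57.2743 Y93.6320
G1 X59.7194 Y92.4296
M5
G0 X0.0000 Y0.0000

1 u = 1 mm; y_m = 165.9865 − y.

[1] `<path>` closed polygon, #008000→score S569 F1749: (51.6248,17.0418) → (20.9246,68.5118) → (50.4548,66.4800) → (95.5938,113.9424) → (51.6248,17.0418) (closed)

[2] `<path>` rectangle, #008000→score S569 F1749: (31.3306,80.9896) → (44.8283,80.9896) → (44.8283,31.7404) → (31.3306,31.7404) → (31.3306,80.9896) (closed)

[3] `<rect>` rectangle, #008000→score S569 F1749: (53.1641,141.9601) → (78.7893,141.9601) → (78.7893,87.9378) → (53.1641,87.9378) → (53.1641,141.9601) (closed)

[4] `<path>` cubic bezier, #008000→score S569 F1749: (81.0074,68.5951) → (71.8708,78.8078) → (64.8078,86.0981) → (59.9398,90.7859) → (57.3882,93.1906) → (57.2743,93.6320) → (59.7194,92.4296)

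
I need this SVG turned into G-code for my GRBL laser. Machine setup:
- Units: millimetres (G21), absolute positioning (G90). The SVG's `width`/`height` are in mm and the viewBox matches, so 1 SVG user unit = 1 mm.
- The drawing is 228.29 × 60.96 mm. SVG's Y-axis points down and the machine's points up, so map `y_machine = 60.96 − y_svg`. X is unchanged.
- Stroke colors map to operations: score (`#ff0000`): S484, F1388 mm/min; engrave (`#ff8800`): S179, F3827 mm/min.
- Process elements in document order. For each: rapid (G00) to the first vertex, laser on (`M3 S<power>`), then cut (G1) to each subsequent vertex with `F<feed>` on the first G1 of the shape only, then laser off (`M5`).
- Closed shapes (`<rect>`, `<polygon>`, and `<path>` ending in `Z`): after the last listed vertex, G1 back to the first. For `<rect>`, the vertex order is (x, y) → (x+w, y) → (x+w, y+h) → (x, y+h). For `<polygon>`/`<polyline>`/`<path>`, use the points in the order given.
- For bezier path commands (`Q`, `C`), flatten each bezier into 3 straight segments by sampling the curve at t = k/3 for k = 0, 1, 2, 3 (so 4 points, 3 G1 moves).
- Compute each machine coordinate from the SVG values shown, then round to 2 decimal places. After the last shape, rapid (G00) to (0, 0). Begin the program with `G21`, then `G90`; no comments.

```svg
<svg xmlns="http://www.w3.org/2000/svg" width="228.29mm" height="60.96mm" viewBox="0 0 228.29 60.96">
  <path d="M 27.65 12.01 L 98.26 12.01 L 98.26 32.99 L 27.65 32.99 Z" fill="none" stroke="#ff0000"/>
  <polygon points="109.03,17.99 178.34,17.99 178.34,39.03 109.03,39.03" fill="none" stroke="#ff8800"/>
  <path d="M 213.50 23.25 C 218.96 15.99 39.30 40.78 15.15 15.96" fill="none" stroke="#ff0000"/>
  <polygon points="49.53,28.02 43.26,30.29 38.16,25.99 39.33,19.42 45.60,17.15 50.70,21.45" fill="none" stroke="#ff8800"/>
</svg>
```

1 u = 1 mm; y_m = 60.96 − y.

[1] `<path>` rectangle, #ff0000→score S484 F1388: (27.65,48.95) → (98.26,48.95) → (98.26,27.97) → (27.65,27.97) → (27.65,48.95) (closed)

[2] `<polygon>` rectangle, #ff8800→engrave S179 F3827: (109.03,42.97) → (178.34,42.97) → (178.34,21.93) → (109.03,21.93) → (109.03,42.97) (closed)

[3] `<path>` cubic bezier, #ff0000→score S484 F1388: (213.50,37.71) → (169.87,37.31) → (78.52,33.69) → (15.15,45.00)

[4] `<polygon>` regular polygon, #ff8800→engrave S179 F3827: (49.53,32.94) → (43.26,30.67) → (38.16,34.97) → (39.33,41.54) → (45.60,43.81) → (50.70,39.51) → (49.53,32.94) (closed)

G21
G90
G00 X27.65 Y48.95
M3 S484
G1 X98.26 Y48.95 F1388
G1 X98.26 Y27.97
G1 X27.65 Y27.97
G1 X27.65 Y48.95
M5
G00 X109.03 Y42.97
M3 S179
G1 X178.34 Y42.97 F3827
G1 X178.34 Y21.93
G1 X109.03 Y21.93
G1 X109.03 Y42.97
M5
G00 X213.50 Y37.71
M3 S484
G1 X169.87 Y37.31 F1388
G1 X78.52 Y33.69
G1 X15.15 Y45.00
M5
G00 X49.53 Y32.94
M3 S179
G1 X43.26 Y30.67 F3827
G1 X38.16 Y34.97
G1 X39.33 Y41.54
G1 X45.60 Y43.81
G1 X50.70 Y39.51
G1 X49.53 Y32.94
M5
G00 X0.00 Y0.00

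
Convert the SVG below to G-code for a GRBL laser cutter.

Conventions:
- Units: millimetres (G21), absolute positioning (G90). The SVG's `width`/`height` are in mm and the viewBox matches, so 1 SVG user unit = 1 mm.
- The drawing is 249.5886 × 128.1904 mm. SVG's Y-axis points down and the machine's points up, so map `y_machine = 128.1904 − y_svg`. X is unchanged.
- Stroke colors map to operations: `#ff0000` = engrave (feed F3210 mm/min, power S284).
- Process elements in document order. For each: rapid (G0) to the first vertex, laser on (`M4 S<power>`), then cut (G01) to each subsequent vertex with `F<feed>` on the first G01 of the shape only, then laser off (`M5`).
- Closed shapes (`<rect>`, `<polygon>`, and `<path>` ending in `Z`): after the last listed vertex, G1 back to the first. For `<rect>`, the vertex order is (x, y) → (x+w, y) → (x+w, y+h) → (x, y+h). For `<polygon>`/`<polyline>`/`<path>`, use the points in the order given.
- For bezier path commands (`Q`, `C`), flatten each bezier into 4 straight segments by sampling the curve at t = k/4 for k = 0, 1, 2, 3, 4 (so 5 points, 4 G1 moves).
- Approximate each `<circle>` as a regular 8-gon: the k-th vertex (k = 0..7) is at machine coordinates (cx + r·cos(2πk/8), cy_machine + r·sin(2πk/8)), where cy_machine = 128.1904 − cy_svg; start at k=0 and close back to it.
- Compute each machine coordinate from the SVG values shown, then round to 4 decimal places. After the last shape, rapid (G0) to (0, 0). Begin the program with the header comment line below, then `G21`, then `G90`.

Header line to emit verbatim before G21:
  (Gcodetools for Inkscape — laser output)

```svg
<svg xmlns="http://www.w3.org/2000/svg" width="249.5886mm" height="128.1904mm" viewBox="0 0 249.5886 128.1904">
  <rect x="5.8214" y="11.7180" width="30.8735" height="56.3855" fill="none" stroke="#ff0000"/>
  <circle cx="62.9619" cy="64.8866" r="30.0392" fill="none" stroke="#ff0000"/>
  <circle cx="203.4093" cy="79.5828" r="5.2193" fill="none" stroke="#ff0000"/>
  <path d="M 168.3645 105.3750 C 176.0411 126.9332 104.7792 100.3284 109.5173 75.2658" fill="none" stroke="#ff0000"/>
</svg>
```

(Gcodetools for Inkscape — laser output)
G21
G90
G0 X5.8214 Y116.4724
M4 S284
G01 X36.6949 Y116.4724 F3210
G01 X36.6949 Y60.0869
G01 X5.8214 Y60.0869
G01 X5.8214 Y116.4724
M5
G0 X93.0011 Y63.3038
M4 S284
G01 X84.2028 Y84.5447 F3210
G01 X62.9619 Y93.3430
G01 X41.7210 Y84.5447
G01 X32.9227 Y63.3038
G01 X41.7210 Y42.0629
G01 X62.9619 Y33.2646
G01 X84.2028 Y42.0629
G01 X93.0011 Y63.3038
M5
G0 X208.6286 Y48.6076
M4 S284
G01 X207.0999 Y52.2982 F3210
G01 X203.4093 Y53.8269
G01 X199.7187 Y52.2982
G01 X198.1900 Y48.6076
G01 X199.7187 Y44.9170
G01 X203.4093 Y43.3883
G01 X207.0999 Y44.9170
G01 X208.6286 Y48.6076
M5
G0 X168.3645 Y22.8154
M4 S284
G01 X161.7419 Y14.9007 F3210
G01 X140.0428 Y20.3872
G01 X117.7928 Y34.6151
G01 X109.5173 Y52.9246
M5
G0 X0.0000 Y0.0000

1 u = 1 mm; y_m = 128.1904 − y.

[1] `<rect>` rectangle, #ff0000→engrave S284 F3210: (5.8214,116.4724) → (36.6949,116.4724) → (36.6949,60.0869) → (5.8214,60.0869) → (5.8214,116.4724) (closed)

[2] `<circle>` circle, #ff0000→engrave S284 F3210: (93.0011,63.3038) → (84.2028,84.5447) → (62.9619,93.3430) → (41.7210,84.5447) → (32.9227,63.3038) → (41.7210,42.0629) → (62.9619,33.2646) → (84.2028,42.0629) → (93.0011,63.3038) (closed)

[3] `<circle>` circle, #ff0000→engrave S284 F3210: (208.6286,48.6076) → (207.0999,52.2982) → (203.4093,53.8269) → (199.7187,52.2982) → (198.1900,48.6076) → (199.7187,44.9170) → (203.4093,43.3883) → (207.0999,44.9170) → (208.6286,48.6076) (closed)

[4] `<path>` cubic bezier, #ff0000→engrave S284 F3210: (168.3645,22.8154) → (161.7419,14.9007) → (140.0428,20.3872) → (117.7928,34.6151) → (109.5173,52.9246)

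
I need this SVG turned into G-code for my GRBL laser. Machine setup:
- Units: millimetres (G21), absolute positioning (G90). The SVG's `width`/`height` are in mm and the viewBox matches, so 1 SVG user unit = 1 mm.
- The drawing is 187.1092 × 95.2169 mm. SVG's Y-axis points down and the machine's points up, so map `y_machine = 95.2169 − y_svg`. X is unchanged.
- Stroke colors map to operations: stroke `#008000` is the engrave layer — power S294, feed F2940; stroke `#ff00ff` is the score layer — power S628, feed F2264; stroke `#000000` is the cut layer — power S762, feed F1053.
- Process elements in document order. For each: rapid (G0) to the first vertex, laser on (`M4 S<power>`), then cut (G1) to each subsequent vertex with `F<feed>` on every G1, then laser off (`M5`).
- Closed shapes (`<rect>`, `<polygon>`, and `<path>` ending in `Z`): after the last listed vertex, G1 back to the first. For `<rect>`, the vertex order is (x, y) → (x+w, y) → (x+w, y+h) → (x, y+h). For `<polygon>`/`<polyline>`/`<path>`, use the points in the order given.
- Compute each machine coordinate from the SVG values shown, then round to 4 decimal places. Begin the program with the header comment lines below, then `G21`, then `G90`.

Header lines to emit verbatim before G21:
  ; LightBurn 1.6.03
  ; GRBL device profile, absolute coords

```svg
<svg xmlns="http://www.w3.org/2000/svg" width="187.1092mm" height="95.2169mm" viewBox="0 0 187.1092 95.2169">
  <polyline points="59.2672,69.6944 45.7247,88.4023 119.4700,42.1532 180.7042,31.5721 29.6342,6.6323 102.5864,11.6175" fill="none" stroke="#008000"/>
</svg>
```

; LightBurn 1.6.03
; GRBL device profile, absolute coords
G21
G90
G0 X59.2672 Y25.5225
M4 S294
G1 X45.7247 Y6.8146 F2940
G1 X119.4700 Y53.0637 F2940
G1 X180.7042 Y63.6448 F2940
G1 X29.6342 Y88.5846 F2940
G1 X102.5864 Y83.5994 F2940
M5

viewBox `0 0 187.1092 95.2169` with mm width/height → 1 unit = 1 mm. Flip: y_m = 95.2169 − y_svg.

**Shape 1** — `<polyline>` open polyline, stroke `#008000` → engrave (S294, F2940). Machine vertices: (59.2672,25.5225) → (45.7247,6.8146) → (119.4700,53.0637) → (180.7042,63.6448) → (29.6342,88.5846) → (102.5864,83.5994). Open path.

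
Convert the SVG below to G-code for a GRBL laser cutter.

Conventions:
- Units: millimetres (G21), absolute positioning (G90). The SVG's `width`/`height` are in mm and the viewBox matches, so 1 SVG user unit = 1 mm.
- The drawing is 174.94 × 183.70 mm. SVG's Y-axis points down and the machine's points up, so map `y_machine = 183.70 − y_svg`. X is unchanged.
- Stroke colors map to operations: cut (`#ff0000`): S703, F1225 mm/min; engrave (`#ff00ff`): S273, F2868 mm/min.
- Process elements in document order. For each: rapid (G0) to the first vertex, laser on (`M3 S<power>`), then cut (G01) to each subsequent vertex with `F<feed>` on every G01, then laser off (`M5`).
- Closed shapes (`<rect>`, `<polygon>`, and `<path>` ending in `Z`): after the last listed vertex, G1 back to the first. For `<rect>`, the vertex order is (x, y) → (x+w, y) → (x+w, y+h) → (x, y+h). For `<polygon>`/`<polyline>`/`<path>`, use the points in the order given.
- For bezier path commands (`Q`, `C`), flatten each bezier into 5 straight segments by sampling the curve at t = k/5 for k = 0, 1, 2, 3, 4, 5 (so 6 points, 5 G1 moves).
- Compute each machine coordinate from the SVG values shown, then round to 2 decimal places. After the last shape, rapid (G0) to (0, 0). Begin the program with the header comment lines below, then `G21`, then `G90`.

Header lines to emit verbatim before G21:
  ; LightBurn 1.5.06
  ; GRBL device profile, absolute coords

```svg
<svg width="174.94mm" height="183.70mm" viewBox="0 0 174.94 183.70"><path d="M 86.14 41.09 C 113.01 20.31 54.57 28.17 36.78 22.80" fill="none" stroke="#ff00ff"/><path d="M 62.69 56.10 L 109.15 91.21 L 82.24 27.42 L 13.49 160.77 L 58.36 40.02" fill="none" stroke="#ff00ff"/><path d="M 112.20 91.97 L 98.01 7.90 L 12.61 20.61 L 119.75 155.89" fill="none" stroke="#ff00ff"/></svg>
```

; LightBurn 1.5.06
; GRBL device profile, absolute coords
G21
G90
G0 X86.14 Y142.61
M3 S273
G01 X93.03 Y151.98 F2868
G01 X85.50 Y156.48 F2868
G01 X69.58 Y158.13 F2868
G01 X51.32 Y158.93 F2868
G01 X36.78 Y160.90 F2868
M5
G0 X62.69 Y127.60
M3 S273
G01 X109.15 Y92.49 F2868
G01 X82.24 Y156.28 F2868
G01 X13.49 Y22.93 F2868
G01 X58.36 Y143.68 F2868
M5
G0 X112.20 Y91.73
M3 S273
G01 X98.01 Y175.80 F2868
G01 X12.61 Y163.09 F2868
G01 X119.75 Y27.81 F2868
M5
G0 X0.00 Y0.00

Since the viewBox matches the mm dimensions, user units are millimetres directly. The only transform is the Y-flip y_m = 183.70 − y_svg.

Shape 1 is a cubic bezier drawn with `<path>`. Its stroke #ff00ff means engrave at S273, F2868. After flipping Y the toolpath is (86.14,142.61) → (93.03,151.98) → (85.50,156.48) → (69.58,158.13) → (51.32,158.93) → (36.78,160.90).

Shape 2 is a open polyline drawn with `<path>`. Its stroke #ff00ff means engrave at S273, F2868. After flipping Y the toolpath is (62.69,127.60) → (109.15,92.49) → (82.24,156.28) → (13.49,22.93) → (58.36,143.68).

Shape 3 is a open polyline drawn with `<path>`. Its stroke #ff00ff means engrave at S273, F2868. After flipping Y the toolpath is (112.20,91.73) → (98.01,175.80) → (12.61,163.09) → (119.75,27.81).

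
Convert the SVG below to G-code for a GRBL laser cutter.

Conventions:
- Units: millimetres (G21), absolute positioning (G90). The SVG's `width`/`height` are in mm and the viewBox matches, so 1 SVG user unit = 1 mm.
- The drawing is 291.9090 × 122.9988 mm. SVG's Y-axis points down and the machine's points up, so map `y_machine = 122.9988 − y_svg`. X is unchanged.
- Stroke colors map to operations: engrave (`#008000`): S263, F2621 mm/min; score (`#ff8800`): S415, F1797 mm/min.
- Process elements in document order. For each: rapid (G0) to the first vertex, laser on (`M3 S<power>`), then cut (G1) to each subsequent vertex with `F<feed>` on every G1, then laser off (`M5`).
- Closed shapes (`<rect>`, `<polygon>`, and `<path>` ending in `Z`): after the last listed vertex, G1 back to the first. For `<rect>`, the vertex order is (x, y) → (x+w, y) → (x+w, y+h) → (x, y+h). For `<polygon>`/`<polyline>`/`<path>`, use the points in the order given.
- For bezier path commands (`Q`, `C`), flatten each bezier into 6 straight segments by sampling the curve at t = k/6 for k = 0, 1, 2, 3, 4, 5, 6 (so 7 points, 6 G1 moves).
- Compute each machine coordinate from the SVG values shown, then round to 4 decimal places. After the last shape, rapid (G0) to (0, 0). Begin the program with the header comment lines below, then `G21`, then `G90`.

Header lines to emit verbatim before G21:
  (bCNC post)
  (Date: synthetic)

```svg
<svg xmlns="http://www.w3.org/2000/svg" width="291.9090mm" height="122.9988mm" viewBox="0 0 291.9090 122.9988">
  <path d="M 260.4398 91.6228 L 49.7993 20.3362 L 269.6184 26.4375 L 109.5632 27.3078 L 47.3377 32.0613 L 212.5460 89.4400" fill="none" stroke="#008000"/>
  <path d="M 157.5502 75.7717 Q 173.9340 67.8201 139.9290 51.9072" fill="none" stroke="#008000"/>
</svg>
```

(bCNC post)
(Date: synthetic)
G21
G90
G0 X260.4398 Y31.3760
M3 S263
G1 X49.7993 Y102.6626 F2621
G1 X269.6184 Y96.5613 F2621
G1 X109.5632 Y95.6910 F2621
G1 X47.3377 Y90.9375 F2621
G1 X212.5460 Y33.5588 F2621
M5
G0 X157.5502 Y47.2271
M3 S263
G1 X161.6118 Y50.0988 F2621
G1 X162.8740 Y53.4128 F2621
G1 X161.3368 Y57.1690 F2621
G1 X157.0002 Y61.3676 F2621
G1 X149.8643 Y66.0084 F2621
G1 X139.9290 Y71.0916 F2621
M5
G0 X0.0000 Y0.0000

1 u = 1 mm; y_m = 122.9988 − y.

[1] `<path>` open polyline, #008000→engrave S263 F2621: (260.4398,31.3760) → (49.7993,102.6626) → (269.6184,96.5613) → (109.5632,95.6910) → (47.3377,90.9375) → (212.5460,33.5588)

[2] `<path>` quadratic bezier, #008000→engrave S263 F2621: (157.5502,47.2271) → (161.6118,50.0988) → (162.8740,53.4128) → (161.3368,57.1690) → (157.0002,61.3676) → (149.8643,66.0084) → (139.9290,71.0916)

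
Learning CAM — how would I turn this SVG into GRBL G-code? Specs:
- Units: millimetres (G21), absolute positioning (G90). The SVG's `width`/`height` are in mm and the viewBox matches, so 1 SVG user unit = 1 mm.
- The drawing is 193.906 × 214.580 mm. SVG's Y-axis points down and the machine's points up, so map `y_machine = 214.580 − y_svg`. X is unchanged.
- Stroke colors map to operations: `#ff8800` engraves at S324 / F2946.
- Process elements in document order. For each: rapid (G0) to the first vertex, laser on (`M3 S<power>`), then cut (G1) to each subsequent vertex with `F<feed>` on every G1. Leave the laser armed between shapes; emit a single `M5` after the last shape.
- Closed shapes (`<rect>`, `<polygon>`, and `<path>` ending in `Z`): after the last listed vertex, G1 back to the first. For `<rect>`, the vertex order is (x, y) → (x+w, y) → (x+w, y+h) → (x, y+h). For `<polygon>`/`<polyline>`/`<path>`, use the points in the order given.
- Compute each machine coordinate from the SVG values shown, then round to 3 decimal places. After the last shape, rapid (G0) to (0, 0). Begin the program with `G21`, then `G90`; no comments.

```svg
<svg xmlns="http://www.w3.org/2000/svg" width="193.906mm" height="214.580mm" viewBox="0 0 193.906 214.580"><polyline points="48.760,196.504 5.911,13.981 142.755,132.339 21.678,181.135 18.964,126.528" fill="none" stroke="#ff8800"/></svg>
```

G21
G90
G0 X48.760 Y18.076
M3 S324
G1 X5.911 Y200.599 F2946
G1 X142.755 Y82.241 F2946
G1 X21.678 Y33.445 F2946
G1 X18.964 Y88.052 F2946
M5
G0 X0.000 Y0.000

1 u = 1 mm; y_m = 214.580 − y.

[1] `<polyline>` open polyline, #ff8800→engrave S324 F2946: (48.760,18.076) → (5.911,200.599) → (142.755,82.241) → (21.678,33.445) → (18.964,88.052)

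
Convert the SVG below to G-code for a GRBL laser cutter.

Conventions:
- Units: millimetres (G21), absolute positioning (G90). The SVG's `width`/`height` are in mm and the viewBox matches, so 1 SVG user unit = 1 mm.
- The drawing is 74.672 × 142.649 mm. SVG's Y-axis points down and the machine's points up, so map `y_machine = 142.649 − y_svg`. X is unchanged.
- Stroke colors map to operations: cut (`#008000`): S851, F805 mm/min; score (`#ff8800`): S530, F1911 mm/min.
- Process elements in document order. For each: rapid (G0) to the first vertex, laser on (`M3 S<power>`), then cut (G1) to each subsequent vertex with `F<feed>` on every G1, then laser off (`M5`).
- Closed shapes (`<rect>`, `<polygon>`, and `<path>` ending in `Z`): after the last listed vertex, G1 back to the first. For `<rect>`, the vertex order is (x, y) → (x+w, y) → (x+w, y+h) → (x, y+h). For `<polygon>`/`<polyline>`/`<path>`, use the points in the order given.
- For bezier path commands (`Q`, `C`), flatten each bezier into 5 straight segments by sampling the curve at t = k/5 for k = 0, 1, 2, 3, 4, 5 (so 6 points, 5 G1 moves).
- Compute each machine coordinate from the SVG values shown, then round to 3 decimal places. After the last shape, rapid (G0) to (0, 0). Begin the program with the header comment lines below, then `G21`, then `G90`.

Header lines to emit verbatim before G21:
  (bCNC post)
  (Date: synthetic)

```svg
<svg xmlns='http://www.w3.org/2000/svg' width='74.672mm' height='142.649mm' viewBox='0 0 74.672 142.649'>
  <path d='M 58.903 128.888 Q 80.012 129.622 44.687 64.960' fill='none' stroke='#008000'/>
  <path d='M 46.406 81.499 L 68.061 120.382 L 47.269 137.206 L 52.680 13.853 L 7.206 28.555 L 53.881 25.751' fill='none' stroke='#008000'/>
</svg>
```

(bCNC post)
(Date: synthetic)
G21
G90
G0 X58.903 Y13.761
M3 S851
G1 X65.089 Y16.083 F805
G1 X66.761 Y23.637 F805
G1 X63.918 Y36.423 F805
G1 X56.560 Y54.440 F805
G1 X44.687 Y77.689 F805
M5
G0 X46.406 Y61.150
M3 S851
G1 X68.061 Y22.267 F805
G1 X47.269 Y5.443 F805
G1 X52.680 Y128.796 F805
G1 X7.206 Y114.094 F805
G1 X53.881 Y116.898 F805
M5
G0 X0.000 Y0.000

viewBox `0 0 74.672 142.649` with mm width/height → 1 unit = 1 mm. Flip: y_m = 142.649 − y_svg.

**Shape 1** — `<path>` quadratic bezier, stroke `#008000` → cut (S851, F805). Control points (SVG): P0=(58.903,128.888), P1=(80.012,129.622), P2=(44.687,64.960); sampled at t=k/5. Machine vertices: (58.903,13.761) → (65.089,16.083) → (66.761,23.637) → (63.918,36.423) → (56.560,54.440) → (44.687,77.689). Open path.

**Shape 2** — `<path>` open polyline, stroke `#008000` → cut (S851, F805). Machine vertices: (46.406,61.150) → (68.061,22.267) → (47.269,5.443) → (52.680,128.796) → (7.206,114.094) → (53.881,116.898). Open path.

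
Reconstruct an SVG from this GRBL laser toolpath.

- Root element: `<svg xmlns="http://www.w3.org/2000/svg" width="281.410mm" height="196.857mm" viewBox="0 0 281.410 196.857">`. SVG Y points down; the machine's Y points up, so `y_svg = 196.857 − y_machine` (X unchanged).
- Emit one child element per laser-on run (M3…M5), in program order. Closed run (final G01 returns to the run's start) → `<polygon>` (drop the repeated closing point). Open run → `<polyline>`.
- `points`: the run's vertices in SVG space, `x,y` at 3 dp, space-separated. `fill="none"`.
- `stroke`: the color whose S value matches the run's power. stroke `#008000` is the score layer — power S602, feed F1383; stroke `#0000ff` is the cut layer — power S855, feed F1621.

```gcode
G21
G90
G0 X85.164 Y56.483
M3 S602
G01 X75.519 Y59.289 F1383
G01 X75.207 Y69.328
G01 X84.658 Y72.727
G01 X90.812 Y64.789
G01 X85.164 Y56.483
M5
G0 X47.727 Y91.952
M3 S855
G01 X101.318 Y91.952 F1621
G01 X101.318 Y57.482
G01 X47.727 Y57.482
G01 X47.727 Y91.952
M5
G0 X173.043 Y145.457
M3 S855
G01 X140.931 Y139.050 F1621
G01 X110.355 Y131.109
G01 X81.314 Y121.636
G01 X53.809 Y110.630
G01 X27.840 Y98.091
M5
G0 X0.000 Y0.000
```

<svg xmlns="http://www.w3.org/2000/svg" width="281.410mm" height="196.857mm" viewBox="0 0 281.410 196.857">
  <polygon points="85.164,140.374 75.519,137.568 75.207,127.529 84.658,124.130 90.812,132.068" fill="none" stroke="#008000"/>
  <polygon points="47.727,104.905 101.318,104.905 101.318,139.375 47.727,139.375" fill="none" stroke="#0000ff"/>
  <polyline points="173.043,51.400 140.931,57.807 110.355,65.748 81.314,75.221 53.809,86.227 27.840,98.766" fill="none" stroke="#0000ff"/>
</svg>

y_svg = 196.857 − y_m.

[1] S602→`#008000` (score); closed run; points: 85.164,140.374 75.519,137.568 75.207,127.529 84.658,124.130 90.812,132.068

[2] S855→`#0000ff` (cut); closed run; points: 47.727,104.905 101.318,104.905 101.318,139.375 47.727,139.375

[3] S855→`#0000ff` (cut); open run; points: 173.043,51.400 140.931,57.807 110.355,65.748 81.314,75.221 53.809,86.227 27.840,98.766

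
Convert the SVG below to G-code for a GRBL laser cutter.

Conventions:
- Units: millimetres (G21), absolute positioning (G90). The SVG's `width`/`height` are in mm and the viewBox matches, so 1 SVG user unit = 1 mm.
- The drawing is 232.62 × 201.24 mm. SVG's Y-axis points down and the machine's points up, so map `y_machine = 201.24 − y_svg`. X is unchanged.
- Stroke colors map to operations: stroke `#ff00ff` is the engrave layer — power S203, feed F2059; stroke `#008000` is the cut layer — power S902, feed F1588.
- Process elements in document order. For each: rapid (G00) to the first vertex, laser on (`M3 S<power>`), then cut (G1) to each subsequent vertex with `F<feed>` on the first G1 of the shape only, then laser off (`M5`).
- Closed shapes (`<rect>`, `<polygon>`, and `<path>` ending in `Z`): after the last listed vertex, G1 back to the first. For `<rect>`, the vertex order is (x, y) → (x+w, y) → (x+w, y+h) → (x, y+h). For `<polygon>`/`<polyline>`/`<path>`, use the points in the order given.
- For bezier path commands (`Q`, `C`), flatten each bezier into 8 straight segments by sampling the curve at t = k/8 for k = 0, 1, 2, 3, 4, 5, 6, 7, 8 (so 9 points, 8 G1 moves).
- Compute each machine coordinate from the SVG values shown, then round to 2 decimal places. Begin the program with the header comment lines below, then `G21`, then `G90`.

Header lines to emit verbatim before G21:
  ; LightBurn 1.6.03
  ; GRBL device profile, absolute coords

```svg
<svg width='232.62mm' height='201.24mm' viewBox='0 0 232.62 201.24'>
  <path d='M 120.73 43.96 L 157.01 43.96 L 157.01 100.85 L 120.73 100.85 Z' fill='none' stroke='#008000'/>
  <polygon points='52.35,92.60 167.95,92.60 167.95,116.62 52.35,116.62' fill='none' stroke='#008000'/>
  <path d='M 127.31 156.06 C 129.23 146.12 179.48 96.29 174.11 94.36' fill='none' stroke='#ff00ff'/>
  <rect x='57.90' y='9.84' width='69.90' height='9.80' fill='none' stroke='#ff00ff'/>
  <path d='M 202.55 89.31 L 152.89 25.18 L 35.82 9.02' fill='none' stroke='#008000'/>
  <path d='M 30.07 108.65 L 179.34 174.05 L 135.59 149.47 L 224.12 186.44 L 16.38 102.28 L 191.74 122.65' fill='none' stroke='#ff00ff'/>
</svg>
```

1 u = 1 mm; y_m = 201.24 − y.

[1] `<path>` rectangle, #008000→cut S902 F1588: (120.73,157.28) → (157.01,157.28) → (157.01,100.39) → (120.73,100.39) → (120.73,157.28) (closed)

[2] `<polygon>` rectangle, #008000→cut S902 F1588: (52.35,108.64) → (167.95,108.64) → (167.95,84.62) → (52.35,84.62) → (52.35,108.64) (closed)

[3] `<path>` cubic bezier, #ff00ff→engrave S203 F2059: (127.31,45.18) → (130.09,50.61) → (136.19,58.74) → (144.38,68.56) → (153.44,79.03) → (162.17,89.13) → (169.33,97.82) → (173.72,104.08) → (174.11,106.88)

[4] `<rect>` rectangle, #ff00ff→engrave S203 F2059: (57.90,191.40) → (127.80,191.40) → (127.80,181.60) → (57.90,181.60) → (57.90,191.40) (closed)

[5] `<path>` open polyline, #008000→cut S902 F1588: (202.55,111.93) → (152.89,176.06) → (35.82,192.22)

[6] `<path>` open polyline, #ff00ff→engrave S203 F2059: (30.07,92.59) → (179.34,27.19) → (135.59,51.77) → (224.12,14.80) → (16.38,98.96) → (191.74,78.59)

; LightBurn 1.6.03
; GRBL device profile, absolute coords
G21
G90
G00 X120.73 Y157.28
M3 S902
G1 X157.01 Y157.28 F1588
G1 X157.01 Y100.39
G1 X120.73 Y100.39
G1 X120.73 Y157.28
M5
G00 X52.35 Y108.64
M3 S902
G1 X167.95 Y108.64 F1588
G1 X167.95 Y84.62
G1 X52.35 Y84.62
G1 X52.35 Y108.64
M5
G00 X127.31 Y45.18
M3 S203
G1 X130.09 Y50.61 F2059
G1 X136.19 Y58.74
G1 X144.38 Y68.56
G1 X153.44 Y79.03
G1 X162.17 Y89.13
G1 X169.33 Y97.82
G1 X173.72 Y104.08
G1 X174.11 Y106.88
M5
G00 X57.90 Y191.40
M3 S203
G1 X127.80 Y191.40 F2059
G1 X127.80 Y181.60
G1 X57.90 Y181.60
G1 X57.90 Y191.40
M5
G00 X202.55 Y111.93
M3 S902
G1 X152.89 Y176.06 F1588
G1 X35.82 Y192.22
M5
G00 X30.07 Y92.59
M3 S203
G1 X179.34 Y27.19 F2059
G1 X135.59 Y51.77
G1 X224.12 Y14.80
G1 X16.38 Y98.96
G1 X191.74 Y78.59
M5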